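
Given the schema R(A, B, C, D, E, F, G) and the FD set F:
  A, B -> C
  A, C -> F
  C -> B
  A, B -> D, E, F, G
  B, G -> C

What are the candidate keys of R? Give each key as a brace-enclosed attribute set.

{A} never appears on the right of any FD, so every key must include it.
{A, B} is a candidate key since {A, B}⁺ = {A, B, C, D, E, F, G} covers every attribute.
{A, C} is a candidate key since {A, C}⁺ = {A, B, C, D, E, F, G} covers every attribute.
These are minimal and exhaustive — every other superkey contains one of them.

{A, B}, {A, C}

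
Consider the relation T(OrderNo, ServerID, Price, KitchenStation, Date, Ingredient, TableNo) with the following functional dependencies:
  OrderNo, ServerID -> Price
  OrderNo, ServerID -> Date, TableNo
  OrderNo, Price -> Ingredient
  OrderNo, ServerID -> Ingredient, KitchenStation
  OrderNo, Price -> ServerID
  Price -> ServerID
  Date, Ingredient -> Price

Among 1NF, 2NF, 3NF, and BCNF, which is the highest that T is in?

Candidate keys: {Date, Ingredient, OrderNo}, {OrderNo, Price}, {OrderNo, ServerID}. Prime attributes: {Date, Ingredient, OrderNo, Price, ServerID}.
For Price -> ServerID we have {Price}⁺ = {Price, ServerID}; {Price} is not a superkey, so BCNF fails.
Since {ServerID} ⊆ prime attributes and every other non-superkey FD also has a prime right side, the schema is in 3NF.

3NF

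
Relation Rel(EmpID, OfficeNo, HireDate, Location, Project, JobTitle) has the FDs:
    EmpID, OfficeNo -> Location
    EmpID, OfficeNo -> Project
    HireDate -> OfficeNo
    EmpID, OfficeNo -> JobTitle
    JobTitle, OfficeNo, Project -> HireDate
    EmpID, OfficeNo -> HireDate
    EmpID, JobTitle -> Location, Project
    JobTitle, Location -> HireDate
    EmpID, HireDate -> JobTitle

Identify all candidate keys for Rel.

{EmpID, HireDate}, {EmpID, JobTitle}, {EmpID, OfficeNo}

{EmpID} never appears on the right of any FD, so every key must include it.
{EmpID, HireDate} is a candidate key since {EmpID, HireDate}⁺ = {EmpID, HireDate, JobTitle, Location, OfficeNo, Project} covers every attribute.
{EmpID, JobTitle} is a candidate key since {EmpID, JobTitle}⁺ = {EmpID, HireDate, JobTitle, Location, OfficeNo, Project} covers every attribute.
{EmpID, OfficeNo} is a candidate key since {EmpID, OfficeNo}⁺ = {EmpID, HireDate, JobTitle, Location, OfficeNo, Project} covers every attribute.
No proper subset of any of these is a key, and no other minimal superkey exists.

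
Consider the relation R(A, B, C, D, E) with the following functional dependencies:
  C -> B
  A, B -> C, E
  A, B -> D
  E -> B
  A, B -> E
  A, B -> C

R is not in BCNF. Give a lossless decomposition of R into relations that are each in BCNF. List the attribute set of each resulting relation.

Candidate keys of the original relation: {A, B}, {A, C}, {A, E}.
{A, B, C, D, E}: {C} determines {B, C} here but is not a superkey — split on C -> B, giving {B, C} and {A, C, D, E}.
{B, C}: every determinant is a superkey — BCNF.
{A, C, D, E}: every determinant is a superkey — BCNF.

{A, C, D, E}; {B, C}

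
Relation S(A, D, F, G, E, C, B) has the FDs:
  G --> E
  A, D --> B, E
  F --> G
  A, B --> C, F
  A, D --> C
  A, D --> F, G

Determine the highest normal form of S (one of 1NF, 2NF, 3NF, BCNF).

2NF

Candidate key: {A, D}. Prime attributes: {A, D}.
G --> E breaks BCNF: {G}⁺ = {E, G}, so {G} is not a superkey.
G --> E determines the non-prime attribute {E} from a non-superkey — 3NF is violated.
No proper subset of a key has a non-prime attribute in its closure, so there is no partial dependency; 2NF holds.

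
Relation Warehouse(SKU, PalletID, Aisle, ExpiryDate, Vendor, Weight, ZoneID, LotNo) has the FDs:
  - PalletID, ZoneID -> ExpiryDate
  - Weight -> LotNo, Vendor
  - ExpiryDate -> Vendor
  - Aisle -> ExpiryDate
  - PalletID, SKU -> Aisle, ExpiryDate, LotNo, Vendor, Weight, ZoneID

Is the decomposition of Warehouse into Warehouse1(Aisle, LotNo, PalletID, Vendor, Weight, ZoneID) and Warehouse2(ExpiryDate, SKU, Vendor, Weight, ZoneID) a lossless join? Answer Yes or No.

No

Common attributes: {Vendor, Weight, ZoneID}; their closure is {LotNo, Vendor, Weight, ZoneID}.
Warehouse1 ⊄ {LotNo, Vendor, Weight, ZoneID} and Warehouse2 ⊄ {LotNo, Vendor, Weight, ZoneID}, so the split is lossy.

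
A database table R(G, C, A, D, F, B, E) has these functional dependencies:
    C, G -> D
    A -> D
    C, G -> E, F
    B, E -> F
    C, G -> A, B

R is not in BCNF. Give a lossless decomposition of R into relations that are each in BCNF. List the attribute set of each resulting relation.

{A, B, C, E, G}; {A, D}; {B, E, F}

Candidate key of the original relation: {C, G}.
Within {A, B, C, D, E, F, G}: {A}⁺ ∩ {A, B, C, D, E, F, G} = {A, D}, not the whole set, so A -> D violates BCNF; decompose into {A, D} and {A, B, C, E, F, G}.
{A, D} has no BCNF violation.
Within {A, B, C, E, F, G}: {B, E}⁺ ∩ {A, B, C, E, F, G} = {B, E, F}, not the whole set, so B, E -> F violates BCNF; decompose into {B, E, F} and {A, B, C, E, G}.
{B, E, F} has no BCNF violation.
{A, B, C, E, G} has no BCNF violation.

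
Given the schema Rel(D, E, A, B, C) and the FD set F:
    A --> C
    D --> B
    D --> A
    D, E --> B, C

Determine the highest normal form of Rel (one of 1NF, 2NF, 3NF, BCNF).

Candidate key: {D, E}. Prime attributes: {D, E}.
A --> C breaks BCNF: {A}⁺ = {A, C}, so {A} is not a superkey.
A --> C determines the non-prime attribute {C} from a non-superkey — 3NF is violated.
Since {D} ⊂ {D, E} and {D}⁺ ⊇ {A, B, C} with {A, B, C} non-prime, there is a partial dependency; 2NF fails.

1NF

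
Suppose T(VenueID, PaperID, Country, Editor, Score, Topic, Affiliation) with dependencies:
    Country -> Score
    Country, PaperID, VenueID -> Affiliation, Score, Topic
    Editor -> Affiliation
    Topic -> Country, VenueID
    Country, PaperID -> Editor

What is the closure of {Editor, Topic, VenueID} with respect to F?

Start with {Editor, Topic, VenueID}.
Editor -> Affiliation applies; add {Affiliation} → now {Affiliation, Editor, Topic, VenueID}.
Topic -> Country, VenueID applies; add {Country} → now {Affiliation, Country, Editor, Topic, VenueID}.
Country -> Score applies; add {Score} → now {Affiliation, Country, Editor, Score, Topic, VenueID}.
No further FD applies.

{Affiliation, Country, Editor, Score, Topic, VenueID}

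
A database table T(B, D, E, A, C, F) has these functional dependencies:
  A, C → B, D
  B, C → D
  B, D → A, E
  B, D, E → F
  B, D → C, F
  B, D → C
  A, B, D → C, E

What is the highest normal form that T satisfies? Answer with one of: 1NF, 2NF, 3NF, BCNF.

Candidate keys: {A, C}, {B, C}, {B, D}. Prime attributes: {A, B, C, D}.
Each dependency's left side is a superkey — BCNF holds.

BCNF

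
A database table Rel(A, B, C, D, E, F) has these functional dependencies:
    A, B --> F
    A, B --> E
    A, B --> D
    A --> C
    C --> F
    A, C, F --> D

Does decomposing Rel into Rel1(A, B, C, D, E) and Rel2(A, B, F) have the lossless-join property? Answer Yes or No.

Rel1 ∩ Rel2 = {A, B}; its closure under F is {A, B, C, D, E, F}.
Rel1 is contained in that closure, so Rel1 ∩ Rel2 --> Rel1 holds and the join is lossless.

Yes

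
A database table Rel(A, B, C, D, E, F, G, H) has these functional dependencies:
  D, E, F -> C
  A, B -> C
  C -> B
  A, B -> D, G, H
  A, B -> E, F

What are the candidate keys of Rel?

{A} never appears on the right of any FD, so every key must include it.
{A, B}⁺ = {A, B, C, D, E, F, G, H} — all of the relation — so {A, B} is a candidate key.
{A, C}⁺ = {A, B, C, D, E, F, G, H} — all of the relation — so {A, C} is a candidate key.
{A, D, E, F}⁺ = {A, B, C, D, E, F, G, H} — all of the relation — so {A, D, E, F} is a candidate key.
Any other superkey properly contains one of these, so there are no further candidate keys.

{A, B}, {A, C}, {A, D, E, F}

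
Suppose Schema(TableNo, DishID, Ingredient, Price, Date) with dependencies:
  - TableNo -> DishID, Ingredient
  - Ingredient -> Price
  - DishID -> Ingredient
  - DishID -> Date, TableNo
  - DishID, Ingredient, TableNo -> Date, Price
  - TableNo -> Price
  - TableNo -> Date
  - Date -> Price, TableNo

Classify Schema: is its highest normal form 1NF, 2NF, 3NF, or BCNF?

2NF

Candidate keys: {Date}, {DishID}, {TableNo}. Prime attributes: {Date, DishID, TableNo}.
Ingredient -> Price breaks BCNF: {Ingredient}⁺ = {Ingredient, Price}, so {Ingredient} is not a superkey.
Because {Price} is non-prime and the left side of Ingredient -> Price is not a superkey, the relation is not in 3NF.
Every candidate key is a single attribute, so no partial dependency is possible; 2NF holds.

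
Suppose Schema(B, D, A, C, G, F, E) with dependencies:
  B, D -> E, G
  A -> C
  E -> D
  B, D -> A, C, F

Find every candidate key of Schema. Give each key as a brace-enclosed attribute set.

{B} never appears on the right of any FD, so every key must include it.
Closure of {B, D} is {A, B, C, D, E, F, G}, the whole schema; {B, D} is a candidate key.
Closure of {B, E} is {A, B, C, D, E, F, G}, the whole schema; {B, E} is a candidate key.
No proper subset of any of these is a key, and no other minimal superkey exists.

{B, D}, {B, E}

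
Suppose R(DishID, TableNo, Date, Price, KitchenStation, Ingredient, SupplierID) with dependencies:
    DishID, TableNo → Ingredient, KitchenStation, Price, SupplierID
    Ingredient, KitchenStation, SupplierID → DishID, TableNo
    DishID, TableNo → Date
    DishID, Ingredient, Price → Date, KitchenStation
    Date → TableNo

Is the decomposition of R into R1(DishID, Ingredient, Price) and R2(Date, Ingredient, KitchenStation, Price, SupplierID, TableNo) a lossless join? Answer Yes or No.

No

The shared attributes are {Ingredient, Price} and {Ingredient, Price}⁺ = {Ingredient, Price}.
The closure covers neither R1 nor R2 entirely; the join is not lossless.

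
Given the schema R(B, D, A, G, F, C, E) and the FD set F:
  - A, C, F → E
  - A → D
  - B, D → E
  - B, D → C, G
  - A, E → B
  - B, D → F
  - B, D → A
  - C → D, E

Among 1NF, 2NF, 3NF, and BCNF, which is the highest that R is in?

3NF

Candidate keys: {A, B}, {A, C}, {A, E}, {B, C}, {B, D}. Prime attributes: {A, B, C, D, E}.
For A → D we have {A}⁺ = {A, D}; {A} is not a superkey, so BCNF fails.
Since {D} ⊆ prime attributes and every other non-superkey FD also has a prime right side, the schema is in 3NF.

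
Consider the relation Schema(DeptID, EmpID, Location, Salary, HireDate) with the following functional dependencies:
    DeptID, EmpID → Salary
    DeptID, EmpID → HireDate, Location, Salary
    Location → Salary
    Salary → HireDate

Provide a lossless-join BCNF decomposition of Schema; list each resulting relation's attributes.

Candidate key of the original relation: {DeptID, EmpID}.
{DeptID, EmpID, HireDate, Location, Salary}: {Location} determines {HireDate, Location, Salary} here but is not a superkey — split on Location → HireDate, Salary, giving {HireDate, Location, Salary} and {DeptID, EmpID, Location}.
{HireDate, Location, Salary}: {Salary} determines {HireDate, Salary} here but is not a superkey — split on Salary → HireDate, giving {HireDate, Salary} and {Location, Salary}.
{HireDate, Salary} has no BCNF violation.
{Location, Salary} has no BCNF violation.
{DeptID, EmpID, Location} has no BCNF violation.

{DeptID, EmpID, Location}; {HireDate, Salary}; {Location, Salary}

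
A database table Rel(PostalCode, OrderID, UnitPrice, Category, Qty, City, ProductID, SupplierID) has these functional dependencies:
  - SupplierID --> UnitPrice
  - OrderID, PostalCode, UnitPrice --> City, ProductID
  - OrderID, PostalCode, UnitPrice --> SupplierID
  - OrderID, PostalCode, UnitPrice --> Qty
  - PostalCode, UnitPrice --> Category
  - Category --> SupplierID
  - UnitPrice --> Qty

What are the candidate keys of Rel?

Attributes never on any right-hand side: {OrderID, PostalCode} — every candidate key must contain all of them.
{Category, OrderID, PostalCode}⁺ = {Category, City, OrderID, PostalCode, ProductID, Qty, SupplierID, UnitPrice}, which is every attribute, so {Category, OrderID, PostalCode} is a candidate key.
{OrderID, PostalCode, SupplierID}⁺ = {Category, City, OrderID, PostalCode, ProductID, Qty, SupplierID, UnitPrice}, which is every attribute, so {OrderID, PostalCode, SupplierID} is a candidate key.
{OrderID, PostalCode, UnitPrice}⁺ = {Category, City, OrderID, PostalCode, ProductID, Qty, SupplierID, UnitPrice}, which is every attribute, so {OrderID, PostalCode, UnitPrice} is a candidate key.
These are minimal and exhaustive — every other superkey contains one of them.

{Category, OrderID, PostalCode}, {OrderID, PostalCode, SupplierID}, {OrderID, PostalCode, UnitPrice}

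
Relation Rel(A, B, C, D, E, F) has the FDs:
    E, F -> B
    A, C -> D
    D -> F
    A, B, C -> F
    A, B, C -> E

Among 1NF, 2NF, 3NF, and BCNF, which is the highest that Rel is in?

1NF

Candidate keys: {A, B, C}, {A, C, E}. Prime attributes: {A, B, C, E}.
E, F -> B breaks BCNF: {E, F}⁺ = {B, E, F}, so {E, F} is not a superkey.
A, C -> D has non-prime {D} on the right and a non-superkey on the left, so 3NF fails.
The proper key subset {A, C} of {A, B, C} determines non-prime {D, F}, so the relation is not even in 2NF.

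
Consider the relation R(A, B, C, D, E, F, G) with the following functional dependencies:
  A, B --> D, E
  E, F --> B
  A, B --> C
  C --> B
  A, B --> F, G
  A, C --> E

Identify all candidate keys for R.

{A} never appears on the right of any FD, so every key must include it.
{A, B} is a candidate key since {A, B}⁺ = {A, B, C, D, E, F, G} covers every attribute.
{A, C} is a candidate key since {A, C}⁺ = {A, B, C, D, E, F, G} covers every attribute.
{A, E, F} is a candidate key since {A, E, F}⁺ = {A, B, C, D, E, F, G} covers every attribute.
No proper subset of any of these is a key, and no other minimal superkey exists.

{A, B}, {A, C}, {A, E, F}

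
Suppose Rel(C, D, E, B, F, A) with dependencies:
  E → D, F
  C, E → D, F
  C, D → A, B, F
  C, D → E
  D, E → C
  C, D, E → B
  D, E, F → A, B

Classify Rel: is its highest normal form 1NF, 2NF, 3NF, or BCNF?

Candidate keys: {C, D}, {E}. Prime attributes: {C, D, E}.
The left-hand side of every FD is a superkey, so BCNF is satisfied.

BCNF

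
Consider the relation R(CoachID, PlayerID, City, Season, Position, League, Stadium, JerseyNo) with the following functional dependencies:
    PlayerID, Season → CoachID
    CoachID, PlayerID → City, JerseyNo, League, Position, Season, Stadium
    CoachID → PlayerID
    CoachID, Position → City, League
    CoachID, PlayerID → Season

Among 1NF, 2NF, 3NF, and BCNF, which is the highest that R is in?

BCNF

Candidate keys: {CoachID}, {PlayerID, Season}. Prime attributes: {CoachID, PlayerID, Season}.
The left-hand side of every FD is a superkey, so BCNF is satisfied.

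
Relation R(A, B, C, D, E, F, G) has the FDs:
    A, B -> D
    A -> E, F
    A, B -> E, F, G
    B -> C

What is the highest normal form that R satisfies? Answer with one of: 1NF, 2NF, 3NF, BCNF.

1NF

Candidate key: {A, B}. Prime attributes: {A, B}.
A -> E, F: {A}⁺ = {A, E, F}, which is not all of the attributes, so the left side is not a superkey — BCNF is violated.
Because {E, F} are non-prime and the left side of A -> E, F is not a superkey, the relation is not in 3NF.
Since {A} ⊂ {A, B} and {A}⁺ ⊇ {E, F} with {E, F} non-prime, there is a partial dependency; 2NF fails.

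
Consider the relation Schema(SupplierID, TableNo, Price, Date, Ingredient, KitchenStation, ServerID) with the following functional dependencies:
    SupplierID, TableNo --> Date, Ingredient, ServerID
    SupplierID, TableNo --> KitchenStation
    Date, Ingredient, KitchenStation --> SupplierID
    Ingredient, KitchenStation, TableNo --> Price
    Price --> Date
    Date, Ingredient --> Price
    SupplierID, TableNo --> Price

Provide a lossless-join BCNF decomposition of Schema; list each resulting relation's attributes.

Candidate keys of the original relation: {Ingredient, KitchenStation, TableNo}, {SupplierID, TableNo}.
Within {Date, Ingredient, KitchenStation, Price, ServerID, SupplierID, TableNo}: {Date, Ingredient, KitchenStation}⁺ ∩ {Date, Ingredient, KitchenStation, Price, ServerID, SupplierID, TableNo} = {Date, Ingredient, KitchenStation, Price, SupplierID}, not the whole set, so Date, Ingredient, KitchenStation --> Price, SupplierID violates BCNF; decompose into {Date, Ingredient, KitchenStation, Price, SupplierID} and {Date, Ingredient, KitchenStation, ServerID, TableNo}.
Within {Date, Ingredient, KitchenStation, Price, SupplierID}: {Price}⁺ ∩ {Date, Ingredient, KitchenStation, Price, SupplierID} = {Date, Price}, not the whole set, so Price --> Date violates BCNF; decompose into {Date, Price} and {Ingredient, KitchenStation, Price, SupplierID}.
{Date, Price} has no BCNF violation.
{Ingredient, KitchenStation, Price, SupplierID} has no BCNF violation.
{Date, Ingredient, KitchenStation, ServerID, TableNo} has no BCNF violation.

{Date, Ingredient, KitchenStation, ServerID, TableNo}; {Date, Price}; {Ingredient, KitchenStation, Price, SupplierID}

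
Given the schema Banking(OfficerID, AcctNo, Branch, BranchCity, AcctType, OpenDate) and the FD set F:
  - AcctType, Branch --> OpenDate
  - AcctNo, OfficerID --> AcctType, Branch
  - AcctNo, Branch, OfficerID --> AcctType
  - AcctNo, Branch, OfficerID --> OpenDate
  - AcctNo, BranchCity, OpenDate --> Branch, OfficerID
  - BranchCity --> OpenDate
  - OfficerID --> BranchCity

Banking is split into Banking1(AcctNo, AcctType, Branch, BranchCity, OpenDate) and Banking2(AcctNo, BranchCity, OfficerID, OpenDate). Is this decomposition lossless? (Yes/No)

Yes

Banking1 ∩ Banking2 = {AcctNo, BranchCity, OpenDate}; its closure under F is {AcctNo, AcctType, Branch, BranchCity, OfficerID, OpenDate}.
Banking1 is contained in that closure, so Banking1 ∩ Banking2 --> Banking1 holds and the join is lossless.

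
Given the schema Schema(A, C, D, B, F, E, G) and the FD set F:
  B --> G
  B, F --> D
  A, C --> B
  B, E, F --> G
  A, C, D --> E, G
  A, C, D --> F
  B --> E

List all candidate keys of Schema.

{A, C, D}, {A, C, F}

Attributes never on any right-hand side: {A, C} — every candidate key must contain all of them.
{A, C, D}⁺ = {A, B, C, D, E, F, G} — all of the relation — so {A, C, D} is a candidate key.
{A, C, F}⁺ = {A, B, C, D, E, F, G} — all of the relation — so {A, C, F} is a candidate key.
Any other superkey properly contains one of these, so there are no further candidate keys.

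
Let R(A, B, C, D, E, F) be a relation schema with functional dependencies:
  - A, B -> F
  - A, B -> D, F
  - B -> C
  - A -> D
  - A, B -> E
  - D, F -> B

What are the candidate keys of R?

{A, B}, {A, F}

No FD produces {A}, so it must be in every candidate key.
{A, B} is a candidate key since {A, B}⁺ = {A, B, C, D, E, F} covers every attribute.
{A, F} is a candidate key since {A, F}⁺ = {A, B, C, D, E, F} covers every attribute.
No proper subset of any of these is a key, and no other minimal superkey exists.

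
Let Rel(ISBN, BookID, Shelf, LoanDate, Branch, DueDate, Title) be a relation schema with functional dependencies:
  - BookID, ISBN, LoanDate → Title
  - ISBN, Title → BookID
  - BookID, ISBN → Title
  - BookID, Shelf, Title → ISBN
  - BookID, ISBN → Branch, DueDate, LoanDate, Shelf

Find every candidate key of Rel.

{BookID, ISBN}, {BookID, Shelf, Title}, {ISBN, Title}

{BookID, ISBN}⁺ = {BookID, Branch, DueDate, ISBN, LoanDate, Shelf, Title}, which is every attribute, so {BookID, ISBN} is a candidate key.
{ISBN, Title}⁺ = {BookID, Branch, DueDate, ISBN, LoanDate, Shelf, Title}, which is every attribute, so {ISBN, Title} is a candidate key.
{BookID, Shelf, Title}⁺ = {BookID, Branch, DueDate, ISBN, LoanDate, Shelf, Title}, which is every attribute, so {BookID, Shelf, Title} is a candidate key.
These are minimal and exhaustive — every other superkey contains one of them.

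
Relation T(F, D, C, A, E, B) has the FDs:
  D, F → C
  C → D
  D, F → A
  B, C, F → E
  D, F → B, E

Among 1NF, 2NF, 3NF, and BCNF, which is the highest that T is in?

3NF

Candidate keys: {C, F}, {D, F}. Prime attributes: {C, D, F}.
C → D: {C}⁺ = {C, D}, which is not all of the attributes, so the left side is not a superkey — BCNF is violated.
But every attribute on its right side ({D}) is prime, and the same holds for every other non-superkey FD, so 3NF still holds.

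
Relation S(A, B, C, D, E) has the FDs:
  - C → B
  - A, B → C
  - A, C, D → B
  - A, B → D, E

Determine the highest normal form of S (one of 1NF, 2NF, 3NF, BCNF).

Candidate keys: {A, B}, {A, C}. Prime attributes: {A, B, C}.
C → B breaks BCNF: {C}⁺ = {B, C}, so {C} is not a superkey.
But every attribute on its right side ({B}) is prime, and the same holds for every other non-superkey FD, so 3NF still holds.

3NF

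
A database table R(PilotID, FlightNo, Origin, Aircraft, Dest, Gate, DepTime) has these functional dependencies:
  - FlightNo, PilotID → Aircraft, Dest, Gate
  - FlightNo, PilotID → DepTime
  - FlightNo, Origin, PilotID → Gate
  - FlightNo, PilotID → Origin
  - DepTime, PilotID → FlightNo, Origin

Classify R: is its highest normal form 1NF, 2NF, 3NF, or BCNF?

BCNF

Candidate keys: {DepTime, PilotID}, {FlightNo, PilotID}. Prime attributes: {DepTime, FlightNo, PilotID}.
The left-hand side of every FD is a superkey, so BCNF is satisfied.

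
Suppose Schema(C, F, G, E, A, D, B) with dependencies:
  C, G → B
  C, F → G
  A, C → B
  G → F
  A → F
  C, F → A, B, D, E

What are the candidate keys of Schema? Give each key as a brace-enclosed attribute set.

{C} never appears on the right of any FD, so every key must include it.
{A, C}⁺ = {A, B, C, D, E, F, G} — all of the relation — so {A, C} is a candidate key.
{C, F}⁺ = {A, B, C, D, E, F, G} — all of the relation — so {C, F} is a candidate key.
{C, G}⁺ = {A, B, C, D, E, F, G} — all of the relation — so {C, G} is a candidate key.
Any other superkey properly contains one of these, so there are no further candidate keys.

{A, C}, {C, F}, {C, G}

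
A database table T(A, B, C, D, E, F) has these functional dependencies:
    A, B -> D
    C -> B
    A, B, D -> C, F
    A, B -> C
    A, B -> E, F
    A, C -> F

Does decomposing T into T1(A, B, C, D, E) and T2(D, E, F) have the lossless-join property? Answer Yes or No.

The shared attributes are {D, E} and {D, E}⁺ = {D, E}.
T1 ⊄ {D, E} and T2 ⊄ {D, E}, so the split is lossy.

No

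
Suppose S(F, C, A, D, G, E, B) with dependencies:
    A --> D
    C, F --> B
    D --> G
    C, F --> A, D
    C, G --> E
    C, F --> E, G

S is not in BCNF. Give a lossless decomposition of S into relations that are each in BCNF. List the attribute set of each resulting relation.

Candidate key of the original relation: {C, F}.
Within {A, B, C, D, E, F, G}: {A}⁺ ∩ {A, B, C, D, E, F, G} = {A, D, G}, not the whole set, so A --> D, G violates BCNF; decompose into {A, D, G} and {A, B, C, E, F}.
Within {A, D, G}: {D}⁺ ∩ {A, D, G} = {D, G}, not the whole set, so D --> G violates BCNF; decompose into {D, G} and {A, D}.
{D, G} is in BCNF.
{A, D} is in BCNF.
Within {A, B, C, E, F}: {A, C}⁺ ∩ {A, B, C, E, F} = {A, C, E}, not the whole set, so A, C --> E violates BCNF; decompose into {A, C, E} and {A, B, C, F}.
{A, C, E} is in BCNF.
{A, B, C, F} is in BCNF.

{A, B, C, F}; {A, C, E}; {A, D}; {D, G}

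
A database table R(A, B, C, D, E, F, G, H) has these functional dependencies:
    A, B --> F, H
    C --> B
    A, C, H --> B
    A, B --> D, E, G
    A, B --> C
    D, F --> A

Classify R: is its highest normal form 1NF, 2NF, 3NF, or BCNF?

3NF

Candidate keys: {A, B}, {A, C}, {B, D, F}, {C, D, F}. Prime attributes: {A, B, C, D, F}.
For C --> B we have {C}⁺ = {B, C}; {C} is not a superkey, so BCNF fails.
Its right-hand attributes {B} are all prime, as are those of every other non-superkey FD — the relation is in 3NF.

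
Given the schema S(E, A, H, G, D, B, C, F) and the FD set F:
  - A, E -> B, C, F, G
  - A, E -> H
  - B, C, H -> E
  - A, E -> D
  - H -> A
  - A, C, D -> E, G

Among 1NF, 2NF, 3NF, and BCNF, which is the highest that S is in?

Candidate keys: {A, C, D}, {A, E}, {B, C, H}, {C, D, H}, {E, H}. Prime attributes: {A, B, C, D, E, H}.
H -> A: {H}⁺ = {A, H}, which is not all of the attributes, so the left side is not a superkey — BCNF is violated.
But every attribute on its right side ({A}) is prime, and the same holds for every other non-superkey FD, so 3NF still holds.

3NF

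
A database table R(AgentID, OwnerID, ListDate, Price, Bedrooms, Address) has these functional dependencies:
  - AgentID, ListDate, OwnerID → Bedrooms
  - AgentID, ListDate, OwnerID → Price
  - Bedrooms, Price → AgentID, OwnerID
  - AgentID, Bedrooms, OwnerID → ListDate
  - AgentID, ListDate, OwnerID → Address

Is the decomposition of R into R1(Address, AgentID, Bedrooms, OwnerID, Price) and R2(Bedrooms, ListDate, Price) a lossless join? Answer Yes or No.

Yes

R1 ∩ R2 = {Bedrooms, Price}; its closure under F is {Address, AgentID, Bedrooms, ListDate, OwnerID, Price}.
This includes all of R1, so the common attributes are a superkey of R1 — the join is lossless.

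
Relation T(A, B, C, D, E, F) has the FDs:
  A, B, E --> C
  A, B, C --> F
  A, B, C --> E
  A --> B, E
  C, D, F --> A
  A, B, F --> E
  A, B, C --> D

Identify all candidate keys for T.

{A}⁺ = {A, B, C, D, E, F}, which is every attribute, so {A} is a candidate key.
{C, D, F}⁺ = {A, B, C, D, E, F}, which is every attribute, so {C, D, F} is a candidate key.
No proper subset of any of these is a key, and no other minimal superkey exists.

{A}, {C, D, F}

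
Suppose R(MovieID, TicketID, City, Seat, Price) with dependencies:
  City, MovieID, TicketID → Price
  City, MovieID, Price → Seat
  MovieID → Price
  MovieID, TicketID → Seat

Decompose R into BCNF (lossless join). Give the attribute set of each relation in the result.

{City, MovieID, Seat}; {City, MovieID, TicketID}; {MovieID, Price}

Candidate key of the original relation: {City, MovieID, TicketID}.
In {City, MovieID, Price, Seat, TicketID}, {City, MovieID, Price} is not a superkey ({City, MovieID, Price}⁺ restricted to this set is {City, MovieID, Price, Seat}), so split on City, MovieID, Price → Seat into {City, MovieID, Price, Seat} and {City, MovieID, Price, TicketID}.
In {City, MovieID, Price, Seat}, {MovieID} is not a superkey ({MovieID}⁺ restricted to this set is {MovieID, Price}), so split on MovieID → Price into {MovieID, Price} and {City, MovieID, Seat}.
{MovieID, Price} has no BCNF violation.
{City, MovieID, Seat} has no BCNF violation.
In {City, MovieID, Price, TicketID}, {MovieID} is not a superkey ({MovieID}⁺ restricted to this set is {MovieID, Price}), so split on MovieID → Price into {MovieID, Price} and {City, MovieID, TicketID}.
{MovieID, Price} has no BCNF violation.
{City, MovieID, TicketID} has no BCNF violation.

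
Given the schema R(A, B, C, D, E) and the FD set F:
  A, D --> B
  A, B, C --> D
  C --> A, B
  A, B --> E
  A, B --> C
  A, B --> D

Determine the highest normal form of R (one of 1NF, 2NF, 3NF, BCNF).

Candidate keys: {A, B}, {A, D}, {C}. Prime attributes: {A, B, C, D}.
The left-hand side of every FD is a superkey, so BCNF is satisfied.

BCNF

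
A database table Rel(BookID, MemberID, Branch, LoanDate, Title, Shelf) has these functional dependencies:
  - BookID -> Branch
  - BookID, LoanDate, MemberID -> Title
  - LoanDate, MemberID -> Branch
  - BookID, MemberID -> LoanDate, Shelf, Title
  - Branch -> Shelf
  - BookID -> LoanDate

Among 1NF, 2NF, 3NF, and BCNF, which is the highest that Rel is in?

1NF

Candidate key: {BookID, MemberID}. Prime attributes: {BookID, MemberID}.
BookID -> Branch: {BookID}⁺ = {BookID, Branch, LoanDate, Shelf}, which is not all of the attributes, so the left side is not a superkey — BCNF is violated.
BookID -> Branch has non-prime {Branch} on the right and a non-superkey on the left, so 3NF fails.
{BookID} is a proper subset of the key {BookID, MemberID}, and {BookID}⁺ contains the non-prime attributes {Branch, LoanDate, Shelf} — a partial dependency, so 2NF is violated.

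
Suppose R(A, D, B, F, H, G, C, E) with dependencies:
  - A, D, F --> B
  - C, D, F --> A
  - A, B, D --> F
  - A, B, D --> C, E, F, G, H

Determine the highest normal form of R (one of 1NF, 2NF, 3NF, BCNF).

BCNF

Candidate keys: {A, B, D}, {A, D, F}, {C, D, F}. Prime attributes: {A, B, C, D, F}.
The left-hand side of every FD is a superkey, so BCNF is satisfied.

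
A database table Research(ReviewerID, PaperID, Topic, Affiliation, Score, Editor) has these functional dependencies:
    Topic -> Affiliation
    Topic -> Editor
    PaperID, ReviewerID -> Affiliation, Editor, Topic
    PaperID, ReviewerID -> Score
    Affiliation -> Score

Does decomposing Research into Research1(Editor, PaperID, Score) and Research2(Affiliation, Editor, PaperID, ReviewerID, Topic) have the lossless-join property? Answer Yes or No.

No

Common attributes: {Editor, PaperID}; their closure is {Editor, PaperID}.
The closure covers neither Research1 nor Research2 entirely; the join is not lossless.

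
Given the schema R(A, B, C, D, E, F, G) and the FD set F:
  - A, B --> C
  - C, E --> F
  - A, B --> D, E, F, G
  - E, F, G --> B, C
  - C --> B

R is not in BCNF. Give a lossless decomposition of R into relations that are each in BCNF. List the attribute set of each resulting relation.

Candidate keys of the original relation: {A, B}, {A, C}, {A, E, F, G}.
Within {A, B, C, D, E, F, G}: {C, E}⁺ ∩ {A, B, C, D, E, F, G} = {B, C, E, F}, not the whole set, so C, E --> B, F violates BCNF; decompose into {B, C, E, F} and {A, C, D, E, G}.
Within {B, C, E, F}: {C}⁺ ∩ {B, C, E, F} = {B, C}, not the whole set, so C --> B violates BCNF; decompose into {B, C} and {C, E, F}.
{B, C} has no BCNF violation.
{C, E, F} has no BCNF violation.
{A, C, D, E, G} has no BCNF violation.

{A, C, D, E, G}; {B, C}; {C, E, F}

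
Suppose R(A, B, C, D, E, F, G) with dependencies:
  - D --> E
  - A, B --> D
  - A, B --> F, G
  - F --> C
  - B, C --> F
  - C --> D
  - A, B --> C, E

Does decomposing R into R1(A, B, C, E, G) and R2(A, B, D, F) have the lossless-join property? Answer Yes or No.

The shared attributes are {A, B} and {A, B}⁺ = {A, B, C, D, E, F, G}.
Since R1 ⊆ {A, B, C, D, E, F, G}, the intersection is a superkey of R1; the decomposition is lossless.

Yes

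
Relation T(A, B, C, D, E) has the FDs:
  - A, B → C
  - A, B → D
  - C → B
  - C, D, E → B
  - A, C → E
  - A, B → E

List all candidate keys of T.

Attributes never on any right-hand side: {A} — every candidate key must contain it.
{A, B}⁺ = {A, B, C, D, E} — all of the relation — so {A, B} is a candidate key.
{A, C}⁺ = {A, B, C, D, E} — all of the relation — so {A, C} is a candidate key.
Any other superkey properly contains one of these, so there are no further candidate keys.

{A, B}, {A, C}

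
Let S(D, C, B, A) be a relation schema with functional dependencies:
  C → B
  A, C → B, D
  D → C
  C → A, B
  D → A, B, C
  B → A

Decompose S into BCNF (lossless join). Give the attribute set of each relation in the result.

Candidate keys of the original relation: {C}, {D}.
Within {A, B, C, D}: {B}⁺ ∩ {A, B, C, D} = {A, B}, not the whole set, so B → A violates BCNF; decompose into {A, B} and {B, C, D}.
{A, B}: every determinant is a superkey — BCNF.
{B, C, D}: every determinant is a superkey — BCNF.

{A, B}; {B, C, D}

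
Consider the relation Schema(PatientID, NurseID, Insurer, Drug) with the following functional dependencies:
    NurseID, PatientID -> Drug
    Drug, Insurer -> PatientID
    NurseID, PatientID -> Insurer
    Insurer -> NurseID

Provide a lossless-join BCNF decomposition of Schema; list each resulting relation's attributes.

{Drug, Insurer, PatientID}; {Insurer, NurseID}

Candidate keys of the original relation: {Drug, Insurer}, {Insurer, PatientID}, {NurseID, PatientID}.
Within {Drug, Insurer, NurseID, PatientID}: {Insurer}⁺ ∩ {Drug, Insurer, NurseID, PatientID} = {Insurer, NurseID}, not the whole set, so Insurer -> NurseID violates BCNF; decompose into {Insurer, NurseID} and {Drug, Insurer, PatientID}.
{Insurer, NurseID} is in BCNF.
{Drug, Insurer, PatientID} is in BCNF.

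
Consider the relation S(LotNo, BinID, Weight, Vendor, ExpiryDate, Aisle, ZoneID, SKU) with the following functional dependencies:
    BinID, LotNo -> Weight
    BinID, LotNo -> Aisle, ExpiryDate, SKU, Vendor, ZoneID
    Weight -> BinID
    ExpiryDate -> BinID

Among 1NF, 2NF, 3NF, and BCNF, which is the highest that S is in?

3NF

Candidate keys: {BinID, LotNo}, {ExpiryDate, LotNo}, {LotNo, Weight}. Prime attributes: {BinID, ExpiryDate, LotNo, Weight}.
Weight -> BinID breaks BCNF: {Weight}⁺ = {BinID, Weight}, so {Weight} is not a superkey.
But every attribute on its right side ({BinID}) is prime, and the same holds for every other non-superkey FD, so 3NF still holds.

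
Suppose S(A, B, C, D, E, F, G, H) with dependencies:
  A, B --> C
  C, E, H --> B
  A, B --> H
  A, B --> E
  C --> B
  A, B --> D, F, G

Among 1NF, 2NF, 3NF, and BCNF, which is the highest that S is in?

Candidate keys: {A, B}, {A, C}. Prime attributes: {A, B, C}.
For C, E, H --> B we have {C, E, H}⁺ = {B, C, E, H}; {C, E, H} is not a superkey, so BCNF fails.
Since {B} ⊆ prime attributes and every other non-superkey FD also has a prime right side, the schema is in 3NF.

3NF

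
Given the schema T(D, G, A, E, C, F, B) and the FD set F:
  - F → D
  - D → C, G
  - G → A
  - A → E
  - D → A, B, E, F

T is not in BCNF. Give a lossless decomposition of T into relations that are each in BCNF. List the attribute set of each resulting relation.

{A, E}; {A, G}; {B, C, D, F, G}

Candidate keys of the original relation: {D}, {F}.
{A, B, C, D, E, F, G}: {G} determines {A, E, G} here but is not a superkey — split on G → A, E, giving {A, E, G} and {B, C, D, F, G}.
{A, E, G}: {A} determines {A, E} here but is not a superkey — split on A → E, giving {A, E} and {A, G}.
{A, E}: every determinant is a superkey — BCNF.
{A, G}: every determinant is a superkey — BCNF.
{B, C, D, F, G}: every determinant is a superkey — BCNF.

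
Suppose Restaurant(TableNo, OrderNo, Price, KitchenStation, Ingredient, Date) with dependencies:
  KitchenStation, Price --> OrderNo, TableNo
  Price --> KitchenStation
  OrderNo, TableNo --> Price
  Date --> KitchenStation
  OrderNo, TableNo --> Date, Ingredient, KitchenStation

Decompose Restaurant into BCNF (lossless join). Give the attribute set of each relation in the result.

Candidate keys of the original relation: {OrderNo, TableNo}, {Price}.
{Date, Ingredient, KitchenStation, OrderNo, Price, TableNo}: {Date} determines {Date, KitchenStation} here but is not a superkey — split on Date --> KitchenStation, giving {Date, KitchenStation} and {Date, Ingredient, OrderNo, Price, TableNo}.
{Date, KitchenStation}: every determinant is a superkey — BCNF.
{Date, Ingredient, OrderNo, Price, TableNo}: every determinant is a superkey — BCNF.

{Date, Ingredient, OrderNo, Price, TableNo}; {Date, KitchenStation}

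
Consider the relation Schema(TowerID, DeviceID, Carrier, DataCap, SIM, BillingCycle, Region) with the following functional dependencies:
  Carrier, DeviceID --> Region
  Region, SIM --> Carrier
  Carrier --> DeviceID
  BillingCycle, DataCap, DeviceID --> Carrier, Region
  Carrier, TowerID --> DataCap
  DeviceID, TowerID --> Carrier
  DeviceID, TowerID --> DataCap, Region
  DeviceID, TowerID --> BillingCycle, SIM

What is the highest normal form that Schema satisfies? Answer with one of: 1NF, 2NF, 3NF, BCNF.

3NF

Candidate keys: {Carrier, TowerID}, {DeviceID, TowerID}, {Region, SIM, TowerID}. Prime attributes: {Carrier, DeviceID, Region, SIM, TowerID}.
Carrier, DeviceID --> Region breaks BCNF: {Carrier, DeviceID}⁺ = {Carrier, DeviceID, Region}, so {Carrier, DeviceID} is not a superkey.
But every attribute on its right side ({Region}) is prime, and the same holds for every other non-superkey FD, so 3NF still holds.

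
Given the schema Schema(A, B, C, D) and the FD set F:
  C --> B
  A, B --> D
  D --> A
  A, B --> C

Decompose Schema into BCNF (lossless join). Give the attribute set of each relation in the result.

Candidate keys of the original relation: {A, B}, {A, C}, {B, D}, {C, D}.
Within {A, B, C, D}: {C}⁺ ∩ {A, B, C, D} = {B, C}, not the whole set, so C --> B violates BCNF; decompose into {B, C} and {A, C, D}.
{B, C}: every determinant is a superkey — BCNF.
Within {A, C, D}: {D}⁺ ∩ {A, C, D} = {A, D}, not the whole set, so D --> A violates BCNF; decompose into {A, D} and {C, D}.
{A, D}: every determinant is a superkey — BCNF.
{C, D}: every determinant is a superkey — BCNF.

{A, D}; {B, C}; {C, D}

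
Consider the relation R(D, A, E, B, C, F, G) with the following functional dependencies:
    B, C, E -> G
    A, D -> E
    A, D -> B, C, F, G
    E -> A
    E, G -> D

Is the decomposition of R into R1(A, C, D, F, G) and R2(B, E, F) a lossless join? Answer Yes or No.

No

Common attributes: {F}; their closure is {F}.
Neither R1 nor R2 is contained in that closure, so the decomposition is lossy.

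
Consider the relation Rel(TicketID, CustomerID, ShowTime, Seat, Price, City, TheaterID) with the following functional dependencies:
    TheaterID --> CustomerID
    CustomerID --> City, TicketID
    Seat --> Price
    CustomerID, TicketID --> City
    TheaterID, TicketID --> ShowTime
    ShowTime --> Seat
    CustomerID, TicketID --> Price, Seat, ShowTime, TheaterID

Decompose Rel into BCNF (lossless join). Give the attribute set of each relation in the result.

Candidate keys of the original relation: {CustomerID}, {TheaterID}.
In {City, CustomerID, Price, Seat, ShowTime, TheaterID, TicketID}, {Seat} is not a superkey ({Seat}⁺ restricted to this set is {Price, Seat}), so split on Seat --> Price into {Price, Seat} and {City, CustomerID, Seat, ShowTime, TheaterID, TicketID}.
{Price, Seat}: every determinant is a superkey — BCNF.
In {City, CustomerID, Seat, ShowTime, TheaterID, TicketID}, {ShowTime} is not a superkey ({ShowTime}⁺ restricted to this set is {Seat, ShowTime}), so split on ShowTime --> Seat into {Seat, ShowTime} and {City, CustomerID, ShowTime, TheaterID, TicketID}.
{Seat, ShowTime}: every determinant is a superkey — BCNF.
{City, CustomerID, ShowTime, TheaterID, TicketID}: every determinant is a superkey — BCNF.

{City, CustomerID, ShowTime, TheaterID, TicketID}; {Price, Seat}; {Seat, ShowTime}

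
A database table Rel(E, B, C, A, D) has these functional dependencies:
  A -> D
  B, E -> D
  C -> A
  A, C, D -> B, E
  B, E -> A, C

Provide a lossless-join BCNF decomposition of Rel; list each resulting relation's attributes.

{A, B, C, E}; {A, D}

Candidate keys of the original relation: {B, E}, {C}.
In {A, B, C, D, E}, {A} is not a superkey ({A}⁺ restricted to this set is {A, D}), so split on A -> D into {A, D} and {A, B, C, E}.
{A, D}: every determinant is a superkey — BCNF.
{A, B, C, E}: every determinant is a superkey — BCNF.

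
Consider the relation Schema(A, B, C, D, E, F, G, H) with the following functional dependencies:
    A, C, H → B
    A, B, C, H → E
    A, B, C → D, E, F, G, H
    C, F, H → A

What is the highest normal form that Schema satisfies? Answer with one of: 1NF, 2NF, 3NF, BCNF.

Candidate keys: {A, B, C}, {A, C, H}, {C, F, H}. Prime attributes: {A, B, C, F, H}.
Every FD has a superkey on the left, so the relation is in BCNF.

BCNF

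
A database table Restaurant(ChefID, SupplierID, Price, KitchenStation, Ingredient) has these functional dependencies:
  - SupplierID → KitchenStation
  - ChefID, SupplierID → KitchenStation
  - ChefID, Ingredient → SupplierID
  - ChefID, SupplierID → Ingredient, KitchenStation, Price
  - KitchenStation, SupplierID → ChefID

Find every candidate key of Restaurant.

{SupplierID}⁺ = {ChefID, Ingredient, KitchenStation, Price, SupplierID}, which is every attribute, so {SupplierID} is a candidate key.
{ChefID, Ingredient}⁺ = {ChefID, Ingredient, KitchenStation, Price, SupplierID}, which is every attribute, so {ChefID, Ingredient} is a candidate key.
Any other superkey properly contains one of these, so there are no further candidate keys.

{ChefID, Ingredient}, {SupplierID}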